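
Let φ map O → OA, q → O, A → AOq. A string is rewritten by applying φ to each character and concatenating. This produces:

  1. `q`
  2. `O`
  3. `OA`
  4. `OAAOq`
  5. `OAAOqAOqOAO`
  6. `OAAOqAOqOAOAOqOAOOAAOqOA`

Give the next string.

φ(OAAOqAOqOAOAOqOAOOAAOqOA) expands symbol-by-symbol to OA AOq AOq OA O AOq OA O OA AOq OA AOq OA O OA AOq OA OA AOq AOq OA O OA AOq; joining the 24 pieces gives the next term.

OAAOqAOqOAOAOqOAOOAAOqOAAOqOAOOAAOqOAOAAOqAOqOAOOAAOq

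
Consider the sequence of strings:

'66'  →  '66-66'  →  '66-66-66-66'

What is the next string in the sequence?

s(k+1) = s(k)·-·s(k) — each term doubles the last with '-' between the halves.
Doubling 66-66-66-66 with '-' between the halves:

66-66-66-66-66-66-66-66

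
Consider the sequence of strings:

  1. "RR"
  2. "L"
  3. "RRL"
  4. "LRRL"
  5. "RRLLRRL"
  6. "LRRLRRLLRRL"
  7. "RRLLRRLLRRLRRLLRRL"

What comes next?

This is a Fibonacci-style word recurrence s(k) = s(k−2)·s(k−1): e.g. RR·L = RRL.
So term 8 is LRRLRRLLRRL·RRLLRRLLRRLRRLLRRL.

LRRLRRLLRRLRRLLRRLLRRLRRLLRRL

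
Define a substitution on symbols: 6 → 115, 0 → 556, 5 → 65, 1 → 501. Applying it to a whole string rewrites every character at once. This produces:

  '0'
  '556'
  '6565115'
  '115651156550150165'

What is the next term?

φ(115651156550150165) expands symbol-by-symbol to 501 501 65 115 65 501 501 65 115 65 65 556 501 65 556 501 115 65; joining the 18 pieces gives the next term.

50150165115655015016511565655565016555650111565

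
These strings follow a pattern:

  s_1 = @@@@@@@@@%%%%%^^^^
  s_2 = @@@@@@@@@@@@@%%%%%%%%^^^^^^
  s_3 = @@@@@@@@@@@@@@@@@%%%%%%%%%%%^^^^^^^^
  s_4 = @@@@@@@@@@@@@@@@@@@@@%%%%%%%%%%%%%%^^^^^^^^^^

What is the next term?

@@@@@@@@@@@@@@@@@@@@@@@@@%%%%%%%%%%%%%%%%%^^^^^^^^^^^^

Each string has the form @^{4n+1} %^{3n-1} ^^{2n}, where the shown terms are n = 2, 3, 4, 5.
Setting n = 6 gives 25, 17, 12 characters in each block.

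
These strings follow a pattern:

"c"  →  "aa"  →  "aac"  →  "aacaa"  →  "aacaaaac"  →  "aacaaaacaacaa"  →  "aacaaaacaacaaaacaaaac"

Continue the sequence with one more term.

aacaaaacaacaaaacaaaacaacaaaacaacaa

This is a Fibonacci-style word recurrence s(k) = s(k−1)·s(k−2): e.g. aa·c = aac.
So term 8 is aacaaaacaacaaaacaaaac·aacaaaacaacaa.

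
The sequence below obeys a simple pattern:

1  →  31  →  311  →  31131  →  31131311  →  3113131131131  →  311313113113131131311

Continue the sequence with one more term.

3113131131131311313113113131131131

This is a Fibonacci-style word recurrence s(k) = s(k−1)·s(k−2): e.g. 31·1 = 311.
So term 8 is 311313113113131131311·3113131131131.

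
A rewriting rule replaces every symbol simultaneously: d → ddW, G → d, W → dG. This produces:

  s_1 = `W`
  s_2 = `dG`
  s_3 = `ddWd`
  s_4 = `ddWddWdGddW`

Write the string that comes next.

Rewriting each symbol of ddWddWdGddW: d→ddW, d→ddW, W→dG, d→ddW, d→ddW, W→dG, d→ddW, G→d, d→ddW, d→ddW, W→dG, which concatenates to ddW ddW dG ddW ddW dG ddW d ddW ddW dG.

ddWddWdGddWddWdGddWdddWddWdG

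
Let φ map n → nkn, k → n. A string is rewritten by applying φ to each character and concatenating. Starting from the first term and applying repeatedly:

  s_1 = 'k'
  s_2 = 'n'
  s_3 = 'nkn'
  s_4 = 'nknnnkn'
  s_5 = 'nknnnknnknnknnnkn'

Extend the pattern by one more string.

nknnnknnknnknnnknnknnnknnknnnknnknnknnnkn

Replace each of the 17 characters of nknnnknnknnknnnkn in place — nkn n nkn nkn nkn n nkn nkn n nkn nkn n nkn nkn nkn n nkn — and concatenate.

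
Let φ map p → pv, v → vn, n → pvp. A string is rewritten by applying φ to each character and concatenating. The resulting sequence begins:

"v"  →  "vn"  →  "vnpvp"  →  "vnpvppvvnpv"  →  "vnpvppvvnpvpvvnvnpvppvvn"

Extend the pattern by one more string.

φ(vnpvppvvnpvpvvnvnpvppvvn) expands symbol-by-symbol to vn pvp pv vn pv pv vn vn pvp pv vn pv vn vn pvp vn pvp pv vn pv pv vn vn pvp; joining the 24 pieces gives the next term.

vnpvppvvnpvpvvnvnpvppvvnpvvnvnpvpvnpvppvvnpvpvvnvnpvp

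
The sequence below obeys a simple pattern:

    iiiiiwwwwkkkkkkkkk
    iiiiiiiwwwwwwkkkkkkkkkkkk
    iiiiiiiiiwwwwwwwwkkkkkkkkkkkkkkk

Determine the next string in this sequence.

iiiiiiiiiiiwwwwwwwwwwkkkkkkkkkkkkkkkkkk

Reading off run lengths: i runs 5, 7, 9; w runs 4, 6, 8; k runs 9, 12, 15 — each is linear in n, where the shown terms are n = 2, 3, 4.
Setting n = 5 gives 11, 10, 18 characters in each block.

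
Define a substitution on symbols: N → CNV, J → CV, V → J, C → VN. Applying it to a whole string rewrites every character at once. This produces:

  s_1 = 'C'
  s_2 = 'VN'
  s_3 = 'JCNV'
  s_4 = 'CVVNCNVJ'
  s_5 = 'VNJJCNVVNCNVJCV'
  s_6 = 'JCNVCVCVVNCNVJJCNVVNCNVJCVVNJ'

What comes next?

CVVNCNVJVNJVNJJCNVVNCNVJCVCVVNCNVJJCNVVNCNVJCVVNJJCNVCV

Applying the rule to each of the 29 symbols of JCNVCVCVVNCNVJJCNVVNCNVJCVVNJ gives the pieces CV VN CNV J VN J VN J J CNV VN CNV J CV CV VN CNV J J CNV VN CNV J CV VN J J CNV CV, which concatenate to the answer.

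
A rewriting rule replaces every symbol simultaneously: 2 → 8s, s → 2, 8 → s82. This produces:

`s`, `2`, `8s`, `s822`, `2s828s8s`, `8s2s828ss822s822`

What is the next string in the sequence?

s8228s2s828ss8222s828s8s2s828s8s

Replace each of the 16 characters of 8s2s828ss822s822 in place — s82 2 8s 2 s82 8s s82 2 2 s82 8s 8s 2 s82 8s 8s — and concatenate.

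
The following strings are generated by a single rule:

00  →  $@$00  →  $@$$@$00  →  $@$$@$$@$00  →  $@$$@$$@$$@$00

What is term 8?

$@$$@$$@$$@$$@$$@$$@$00

Every step adds $@$ at the front: s(k+1) = $@$·s(k).
From $@$$@$$@$$@$00, 3 further steps: $@$$@$$@$$@$00 → $@$$@$$@$$@$$@$00 → $@$$@$$@$$@$$@$$@$00 → (answer).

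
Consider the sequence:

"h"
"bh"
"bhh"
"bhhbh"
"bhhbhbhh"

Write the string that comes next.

bhhbhbhhbhhbh

From term 3 onward, concatenate the last term with the second-to-last: bh·h = bhh, bhh·bh = bhhbh, …
The next term joins bhhbhbhh and bhhbh.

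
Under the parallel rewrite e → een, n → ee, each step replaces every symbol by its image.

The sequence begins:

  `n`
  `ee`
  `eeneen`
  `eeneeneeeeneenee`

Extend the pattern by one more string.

Applying the rule to each of the 16 symbols of eeneeneeeeneenee gives the pieces een een ee een een ee een een een een ee een een ee een een, which concatenate to the answer.

eeneeneeeeneeneeeeneeneeneeneeeeneeneeeeneen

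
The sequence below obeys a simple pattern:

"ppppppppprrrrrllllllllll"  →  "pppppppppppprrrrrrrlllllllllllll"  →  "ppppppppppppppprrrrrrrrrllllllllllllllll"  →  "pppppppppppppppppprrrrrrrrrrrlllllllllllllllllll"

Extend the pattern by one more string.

Each string has the form p^{3n} r^{2n-1} l^{3n+1}, where the shown terms are n = 3, 4, 5, 6.
For the next term, n = 7, so the run lengths are 21, 13, 22.

ppppppppppppppppppppprrrrrrrrrrrrrllllllllllllllllllllll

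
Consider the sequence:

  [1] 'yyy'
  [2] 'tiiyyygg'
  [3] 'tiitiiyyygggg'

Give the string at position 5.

tiitiitiitiiyyygggggggg

Every step adds tii to the front and gg to the end of the previous string.
From tiitiiyyygggg, 2 further steps: tiitiiyyygggg → tiitiitiiyyygggggg → (answer).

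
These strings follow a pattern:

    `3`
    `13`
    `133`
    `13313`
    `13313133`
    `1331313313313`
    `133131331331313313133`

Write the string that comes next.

1331313313313133131331331313313313

Each term (from the third on) is the previous term followed by the one before it: term 3 = 13·3 = 133.
The next term joins 133131331331313313133 and 1331313313313.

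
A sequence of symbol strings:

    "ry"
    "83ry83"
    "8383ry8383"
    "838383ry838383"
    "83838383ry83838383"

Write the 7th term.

838383838383ry838383838383

s(k+1) = 83·s(k)·83, so each term gains 83 as a prefix and 83 as a suffix.
From 83838383ry83838383, 2 further steps: 83838383ry83838383 → 8383838383ry8383838383 → (answer).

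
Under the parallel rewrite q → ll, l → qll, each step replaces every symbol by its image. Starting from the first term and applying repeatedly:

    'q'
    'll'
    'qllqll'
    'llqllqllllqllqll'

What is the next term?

Applying the rule to each of the 16 symbols of llqllqllllqllqll gives the pieces qll qll ll qll qll ll qll qll qll qll ll qll qll ll qll qll, which concatenate to the answer.

qllqllllqllqllllqllqllqllqllllqllqllllqllqll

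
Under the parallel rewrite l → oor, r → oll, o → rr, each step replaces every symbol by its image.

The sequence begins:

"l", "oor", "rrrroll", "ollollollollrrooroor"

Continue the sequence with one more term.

rrooroorrrooroorrrooroorrrooroorollollrrrrollrrrroll

Replace each of the 20 characters of ollollollollrrooroor in place — rr oor oor rr oor oor rr oor oor rr oor oor oll oll rr rr oll rr rr oll — and concatenate.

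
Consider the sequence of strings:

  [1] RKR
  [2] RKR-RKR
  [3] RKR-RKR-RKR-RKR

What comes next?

Each string is two copies of the previous one joined by '-'.
Doubling RKR-RKR-RKR-RKR with '-' between the halves:

RKR-RKR-RKR-RKR-RKR-RKR-RKR-RKR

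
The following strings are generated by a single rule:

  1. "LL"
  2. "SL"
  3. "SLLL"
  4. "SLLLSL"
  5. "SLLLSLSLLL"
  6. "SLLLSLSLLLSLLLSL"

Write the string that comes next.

SLLLSLSLLLSLLLSLSLLLSLSLLL

Each term (from the third on) is the previous term followed by the one before it: term 3 = SL·LL = SLLL.
So term 7 is SLLLSLSLLLSLLLSL·SLLLSLSLLL.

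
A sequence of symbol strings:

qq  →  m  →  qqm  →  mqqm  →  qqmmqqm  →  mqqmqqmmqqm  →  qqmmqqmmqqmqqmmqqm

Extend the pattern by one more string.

From term 3 onward, concatenate the second-to-last term with the last: qq·m = qqm, m·qqm = mqqm, …
The next term joins mqqmqqmmqqm and qqmmqqmmqqmqqmmqqm.

mqqmqqmmqqmqqmmqqmmqqmqqmmqqm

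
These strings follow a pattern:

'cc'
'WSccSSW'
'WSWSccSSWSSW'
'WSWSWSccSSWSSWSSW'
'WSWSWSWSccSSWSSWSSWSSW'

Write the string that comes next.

Each term wraps the previous one in WS on the left and SSW on the right.
One more step from WSWSWSWSccSSWSSWSSWSSW gives the answer.

WSWSWSWSWSccSSWSSWSSWSSWSSW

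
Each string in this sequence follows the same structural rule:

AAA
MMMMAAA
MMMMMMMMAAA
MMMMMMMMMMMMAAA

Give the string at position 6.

MMMMMMMMMMMMMMMMMMMMAAA

Each term is the previous one with MMMM prepended.
From MMMMMMMMMMMMAAA, 2 further steps: MMMMMMMMMMMMAAA → MMMMMMMMMMMMMMMMAAA → (answer).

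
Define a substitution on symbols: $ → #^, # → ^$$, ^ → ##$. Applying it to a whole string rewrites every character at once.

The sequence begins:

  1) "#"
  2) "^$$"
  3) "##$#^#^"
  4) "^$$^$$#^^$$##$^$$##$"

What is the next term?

Replace each of the 20 characters of ^$$^$$#^^$$##$^$$##$ in place — ##$ #^ #^ ##$ #^ #^ ^$$ ##$ ##$ #^ #^ ^$$ ^$$ #^ ##$ #^ #^ ^$$ ^$$ #^ — and concatenate.

##$#^#^##$#^#^^$$##$##$#^#^^$$^$$#^##$#^#^^$$^$$#^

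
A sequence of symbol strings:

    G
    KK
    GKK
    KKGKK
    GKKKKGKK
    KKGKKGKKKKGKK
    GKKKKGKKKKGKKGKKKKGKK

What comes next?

This is a Fibonacci-style word recurrence s(k) = s(k−2)·s(k−1): e.g. G·KK = GKK.
The next term joins KKGKKGKKKKGKK and GKKKKGKKKKGKKGKKKKGKK.

KKGKKGKKKKGKKGKKKKGKKKKGKKGKKKKGKK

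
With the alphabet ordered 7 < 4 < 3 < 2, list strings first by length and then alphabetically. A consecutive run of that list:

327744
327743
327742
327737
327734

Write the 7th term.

Advancing 2 positions from 327734 through 327734 → 327733 reaches term 7.

327732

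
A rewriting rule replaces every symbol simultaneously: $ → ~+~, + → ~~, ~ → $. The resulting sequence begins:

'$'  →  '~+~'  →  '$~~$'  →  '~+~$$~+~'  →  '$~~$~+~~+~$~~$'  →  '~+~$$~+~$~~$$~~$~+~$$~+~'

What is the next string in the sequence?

$~~$~+~~+~$~~$~+~$$~+~~+~$$~+~$~~$~+~~+~$~~$

Applying the rule to each of the 24 symbols of ~+~$$~+~$~~$$~~$~+~$$~+~ gives the pieces $ ~~ $ ~+~ ~+~ $ ~~ $ ~+~ $ $ ~+~ ~+~ $ $ ~+~ $ ~~ $ ~+~ ~+~ $ ~~ $, which concatenate to the answer.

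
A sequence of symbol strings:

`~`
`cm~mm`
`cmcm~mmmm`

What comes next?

cmcmcm~mmmmmm

Every step adds cm to the front and mm to the end of the previous string.
So the next term is cm·cmcm~mmmm·mm.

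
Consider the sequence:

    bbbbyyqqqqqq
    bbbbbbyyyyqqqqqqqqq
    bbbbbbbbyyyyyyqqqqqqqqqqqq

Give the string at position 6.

bbbbbbbbbbbbbbyyyyyyyyyyyyqqqqqqqqqqqqqqqqqqqqq

Reading off run lengths: b runs 4, 6, 8; y runs 2, 4, 6; q runs 6, 9, 12 — each is linear in n, where the shown terms are n = 2, 3, 4.
At n = 7 the blocks have lengths 14, 12, 21.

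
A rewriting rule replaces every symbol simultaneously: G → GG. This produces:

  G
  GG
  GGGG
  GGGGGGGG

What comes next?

GGGGGGGGGGGGGGGG

Rewriting each symbol of GGGGGGGG: G→GG, G→GG, G→GG, G→GG, G→GG, G→GG, G→GG, G→GG, which concatenates to GG GG GG GG GG GG GG GG.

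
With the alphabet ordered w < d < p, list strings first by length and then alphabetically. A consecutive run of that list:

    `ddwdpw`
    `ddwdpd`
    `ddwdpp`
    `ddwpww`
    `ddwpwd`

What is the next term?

ddwpwp

Find the rightmost character of ddwpwd below p, bump it to the next letter, and reset everything to its right to w.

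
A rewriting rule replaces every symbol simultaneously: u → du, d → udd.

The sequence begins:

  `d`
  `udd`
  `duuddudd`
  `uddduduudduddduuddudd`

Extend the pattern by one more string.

duuddudduddduuddduduudduddduuddudduddduduudduddduuddudd

Replace each of the 21 characters of uddduduudduddduuddudd in place — du udd udd udd du udd du du udd udd du udd udd udd du du udd udd du udd udd — and concatenate.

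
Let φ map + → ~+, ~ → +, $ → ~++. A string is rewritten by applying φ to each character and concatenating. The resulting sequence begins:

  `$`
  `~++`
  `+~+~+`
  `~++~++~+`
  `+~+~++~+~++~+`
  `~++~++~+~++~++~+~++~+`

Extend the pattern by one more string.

Rewriting the 21 symbols of ~++~++~+~++~++~+~++~+ one by one yields + ~+ ~+ + ~+ ~+ + ~+ + ~+ ~+ + ~+ ~+ + ~+ + ~+ ~+ + ~+; concatenated:

+~+~++~+~++~++~+~++~+~++~++~+~++~+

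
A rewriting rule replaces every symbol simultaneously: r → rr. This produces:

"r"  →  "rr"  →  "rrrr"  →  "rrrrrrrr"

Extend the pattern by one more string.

rrrrrrrrrrrrrrrr

Rewriting each symbol of rrrrrrrr: r→rr, r→rr, r→rr, r→rr, r→rr, r→rr, r→rr, r→rr, which concatenates to rr rr rr rr rr rr rr rr.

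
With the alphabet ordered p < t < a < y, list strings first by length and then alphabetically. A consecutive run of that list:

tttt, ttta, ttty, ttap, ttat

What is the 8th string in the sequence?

ttyp

Stepping forward 3 times from ttat: ttat → ttaa → ttay, then the target.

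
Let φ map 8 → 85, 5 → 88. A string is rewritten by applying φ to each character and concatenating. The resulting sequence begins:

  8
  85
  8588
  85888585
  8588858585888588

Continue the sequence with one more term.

85888585858885888588858585888585

φ(8588858585888588) expands symbol-by-symbol to 85 88 85 85 85 88 85 88 85 88 85 85 85 88 85 85; joining the 16 pieces gives the next term.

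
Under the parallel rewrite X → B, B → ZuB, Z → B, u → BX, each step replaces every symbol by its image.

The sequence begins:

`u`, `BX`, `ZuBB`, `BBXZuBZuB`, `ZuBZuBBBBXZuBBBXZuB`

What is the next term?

Replace each of the 19 characters of ZuBZuBBBBXZuBBBXZuB in place — B BX ZuB B BX ZuB ZuB ZuB ZuB B B BX ZuB ZuB ZuB B B BX ZuB — and concatenate.

BBXZuBBBXZuBZuBZuBZuBBBBXZuBZuBZuBBBBXZuB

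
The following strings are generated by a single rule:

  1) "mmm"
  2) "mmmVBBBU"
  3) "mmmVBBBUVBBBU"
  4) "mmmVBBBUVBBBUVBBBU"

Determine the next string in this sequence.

Each term is the previous one with VBBBU appended.
So the next term is mmmVBBBUVBBBUVBBBU·VBBBU.

mmmVBBBUVBBBUVBBBUVBBBU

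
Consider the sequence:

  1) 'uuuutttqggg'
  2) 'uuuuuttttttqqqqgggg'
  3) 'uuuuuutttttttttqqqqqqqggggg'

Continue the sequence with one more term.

uuuuuuuttttttttttttqqqqqqqqqqgggggg

The n-th term is n+3 u's then 3n t's then 3n-2 q's then n+2 g's (n = 1, 2, …).
At n = 4 the blocks have lengths 7, 12, 10, 6.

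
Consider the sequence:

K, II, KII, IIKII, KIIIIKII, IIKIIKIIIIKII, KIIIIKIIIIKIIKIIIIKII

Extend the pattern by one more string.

From term 3 onward, concatenate the second-to-last term with the last: K·II = KII, II·KII = IIKII, …
The next term joins IIKIIKIIIIKII and KIIIIKIIIIKIIKIIIIKII.

IIKIIKIIIIKIIKIIIIKIIIIKIIKIIIIKII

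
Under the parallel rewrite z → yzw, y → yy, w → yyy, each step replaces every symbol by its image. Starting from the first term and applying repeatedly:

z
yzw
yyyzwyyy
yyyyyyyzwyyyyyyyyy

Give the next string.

φ(yyyyyyyzwyyyyyyyyy) expands symbol-by-symbol to yy yy yy yy yy yy yy yzw yyy yy yy yy yy yy yy yy yy yy; joining the 18 pieces gives the next term.

yyyyyyyyyyyyyyyzwyyyyyyyyyyyyyyyyyyyyy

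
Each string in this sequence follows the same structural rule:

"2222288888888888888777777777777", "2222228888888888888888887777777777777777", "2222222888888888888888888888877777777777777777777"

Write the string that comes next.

2222222288888888888888888888888888777777777777777777777777

Reading off run lengths: 2 runs 5, 6, 7; 8 runs 14, 18, 22; 7 runs 12, 16, 20 — each is linear in n, where the shown terms are n = 3, 4, 5.
At n = 6 the blocks have lengths 8, 26, 24.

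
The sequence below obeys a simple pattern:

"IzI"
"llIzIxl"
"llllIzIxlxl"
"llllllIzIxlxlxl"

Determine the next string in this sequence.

Every step adds ll to the front and xl to the end of the previous string.
Applying this once more to llllllIzIxlxlxl:

llllllllIzIxlxlxlxl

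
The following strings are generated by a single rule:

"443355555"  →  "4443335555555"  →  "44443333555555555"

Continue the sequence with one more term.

444443333355555555555

The n-th term is n 4's then n 3's then 2n+1 5's, where the shown terms are n = 2, 3, 4.
For the next term, n = 5, so the run lengths are 5, 5, 11.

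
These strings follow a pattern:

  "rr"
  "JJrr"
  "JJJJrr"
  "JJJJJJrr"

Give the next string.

The strings grow by a fixed prefix JJ each time.
One more step from JJJJJJrr gives the answer.

JJJJJJJJrr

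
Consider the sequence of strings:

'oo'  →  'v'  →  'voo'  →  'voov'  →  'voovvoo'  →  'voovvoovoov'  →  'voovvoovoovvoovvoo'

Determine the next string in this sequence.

voovvoovoovvoovvoovoovvoovoov

This is a Fibonacci-style word recurrence s(k) = s(k−1)·s(k−2): e.g. v·oo = voo.
The next term joins voovvoovoovvoovvoo and voovvoovoov.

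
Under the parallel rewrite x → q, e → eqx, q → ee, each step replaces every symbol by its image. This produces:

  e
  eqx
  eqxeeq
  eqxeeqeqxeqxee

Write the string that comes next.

Rewriting the 14 symbols of eqxeeqeqxeqxee one by one yields eqx ee q eqx eqx ee eqx ee q eqx ee q eqx eqx; concatenated:

eqxeeqeqxeqxeeeqxeeqeqxeeqeqxeqx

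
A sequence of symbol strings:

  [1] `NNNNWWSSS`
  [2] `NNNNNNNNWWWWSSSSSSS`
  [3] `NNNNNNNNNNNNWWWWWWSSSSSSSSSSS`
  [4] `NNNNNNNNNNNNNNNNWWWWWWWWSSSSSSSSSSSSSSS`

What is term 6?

NNNNNNNNNNNNNNNNNNNNNNNNWWWWWWWWWWWWSSSSSSSSSSSSSSSSSSSSSSS

Term n consists of 4n N's, followed by 2n W's, followed by 4n-1 S's (n = 1, 2, …).
At n = 6 the blocks have lengths 24, 12, 23.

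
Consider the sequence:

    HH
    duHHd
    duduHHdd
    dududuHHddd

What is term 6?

Each term wraps the previous one in du on the left and d on the right.
From dududuHHddd, 2 further steps: dududuHHddd → dudududuHHdddd → (answer).

dududududuHHddddd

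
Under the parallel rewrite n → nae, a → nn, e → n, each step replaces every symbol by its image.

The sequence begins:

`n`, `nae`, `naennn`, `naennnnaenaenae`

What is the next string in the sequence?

φ(naennnnaenaenae) expands symbol-by-symbol to nae nn n nae nae nae nae nn n nae nn n nae nn n; joining the 15 pieces gives the next term.

naennnnaenaenaenaennnnaennnnaennn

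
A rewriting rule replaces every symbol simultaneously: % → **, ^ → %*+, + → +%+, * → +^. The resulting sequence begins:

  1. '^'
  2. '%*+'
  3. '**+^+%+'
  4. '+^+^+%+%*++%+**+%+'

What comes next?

+%+%*++%+%*++%+**+%+**+^+%++%+**+%++^+^+%+**+%+

φ(+^+^+%+%*++%+**+%+) expands symbol-by-symbol to +%+ %*+ +%+ %*+ +%+ ** +%+ ** +^ +%+ +%+ ** +%+ +^ +^ +%+ ** +%+; joining the 18 pieces gives the next term.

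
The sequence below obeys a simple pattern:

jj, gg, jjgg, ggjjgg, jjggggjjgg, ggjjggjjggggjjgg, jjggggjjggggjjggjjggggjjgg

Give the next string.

Each term (from the third on) is the two preceding terms concatenated in order: term 3 = jj·gg = jjgg.
Continuing: ggjjggjjggggjjgg · jjggggjjggggjjggjjggggjjgg gives term 8.

ggjjggjjggggjjggjjggggjjggggjjggjjggggjjgg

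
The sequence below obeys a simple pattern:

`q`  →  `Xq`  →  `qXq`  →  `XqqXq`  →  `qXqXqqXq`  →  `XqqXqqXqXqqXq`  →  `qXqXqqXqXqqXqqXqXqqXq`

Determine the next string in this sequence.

XqqXqqXqXqqXqqXqXqqXqXqqXqqXqXqqXq

From term 3 onward, concatenate the second-to-last term with the last: q·Xq = qXq, Xq·qXq = XqqXq, …
The next term joins XqqXqqXqXqqXq and qXqXqqXqXqqXqqXqXqqXq.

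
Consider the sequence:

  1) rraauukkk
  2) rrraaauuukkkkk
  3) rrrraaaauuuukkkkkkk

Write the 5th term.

rrrrrraaaaaauuuuuukkkkkkkkkkk

Term n consists of n+1 r's, followed by n+1 a's, followed by n+1 u's, followed by 2n+1 k's (n = 1, 2, …).
Setting n = 5 gives 6, 6, 6, 11 characters in each block.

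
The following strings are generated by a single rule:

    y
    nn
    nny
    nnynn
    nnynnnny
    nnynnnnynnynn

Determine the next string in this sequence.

nnynnnnynnynnnnynnnny

Each term (from the third on) is the previous term followed by the one before it: term 3 = nn·y = nny.
Continuing: nnynnnnynnynn · nnynnnny gives term 7.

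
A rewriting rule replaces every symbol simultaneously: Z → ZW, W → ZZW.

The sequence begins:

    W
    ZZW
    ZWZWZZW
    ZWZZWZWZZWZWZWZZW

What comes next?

Rewriting the 17 symbols of ZWZZWZWZZWZWZWZZW one by one yields ZW ZZW ZW ZW ZZW ZW ZZW ZW ZW ZZW ZW ZZW ZW ZZW ZW ZW ZZW; concatenated:

ZWZZWZWZWZZWZWZZWZWZWZZWZWZZWZWZZWZWZWZZW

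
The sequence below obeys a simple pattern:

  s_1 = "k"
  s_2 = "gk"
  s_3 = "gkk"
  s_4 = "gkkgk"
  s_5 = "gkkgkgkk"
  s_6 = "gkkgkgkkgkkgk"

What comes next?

Each term (from the third on) is the previous term followed by the one before it: term 3 = gk·k = gkk.
So term 7 is gkkgkgkkgkkgk·gkkgkgkk.

gkkgkgkkgkkgkgkkgkgkk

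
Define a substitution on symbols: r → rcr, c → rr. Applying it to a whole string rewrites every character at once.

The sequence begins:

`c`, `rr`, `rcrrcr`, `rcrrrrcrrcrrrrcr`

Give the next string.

rcrrrrcrrcrrcrrcrrrrcrrcrrrrcrrcrrcrrcrrrrcr

Applying the rule to each of the 16 symbols of rcrrrrcrrcrrrrcr gives the pieces rcr rr rcr rcr rcr rcr rr rcr rcr rr rcr rcr rcr rcr rr rcr, which concatenate to the answer.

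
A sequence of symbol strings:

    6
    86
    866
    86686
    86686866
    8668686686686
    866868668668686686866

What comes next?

From term 3 onward, concatenate the last term with the second-to-last: 86·6 = 866, 866·86 = 86686, …
The next term joins 866868668668686686866 and 8668686686686.

8668686686686866868668668686686686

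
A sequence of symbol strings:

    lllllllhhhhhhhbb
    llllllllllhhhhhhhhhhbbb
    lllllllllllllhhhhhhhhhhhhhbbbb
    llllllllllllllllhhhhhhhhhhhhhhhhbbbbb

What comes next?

lllllllllllllllllllhhhhhhhhhhhhhhhhhhhbbbbbb

Each string has the form l^{3n-2} h^{3n-2} b^{n-1}, where the shown terms are n = 3, 4, 5, 6.
At n = 7 the blocks have lengths 19, 19, 6.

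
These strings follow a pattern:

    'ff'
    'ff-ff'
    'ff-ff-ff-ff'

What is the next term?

Every step duplicates the string with '-' between the halves.
One more doubling of ff-ff-ff-ff gives the answer.

ff-ff-ff-ff-ff-ff-ff-ff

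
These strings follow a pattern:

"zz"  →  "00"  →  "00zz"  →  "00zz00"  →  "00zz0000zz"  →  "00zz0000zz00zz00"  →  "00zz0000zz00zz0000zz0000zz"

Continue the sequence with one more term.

00zz0000zz00zz0000zz0000zz00zz0000zz00zz00

From term 3 onward, concatenate the last term with the second-to-last: 00·zz = 00zz, 00zz·00 = 00zz00, …
So term 8 is 00zz0000zz00zz0000zz0000zz·00zz0000zz00zz00.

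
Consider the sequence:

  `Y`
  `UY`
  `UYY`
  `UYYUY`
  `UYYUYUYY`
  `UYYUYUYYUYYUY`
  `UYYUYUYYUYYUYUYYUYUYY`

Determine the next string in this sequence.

UYYUYUYYUYYUYUYYUYUYYUYYUYUYYUYYUY

This is a Fibonacci-style word recurrence s(k) = s(k−1)·s(k−2): e.g. UY·Y = UYY.
Continuing: UYYUYUYYUYYUYUYYUYUYY · UYYUYUYYUYYUY gives term 8.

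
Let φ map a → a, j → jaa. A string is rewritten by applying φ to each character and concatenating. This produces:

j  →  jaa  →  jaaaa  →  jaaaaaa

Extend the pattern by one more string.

jaaaaaaaa

Apply φ to jaaaaaa symbol by symbol: j→jaa, a→a, a→a, a→a, a→a, a→a, a→a; joined: jaa a a a a a a.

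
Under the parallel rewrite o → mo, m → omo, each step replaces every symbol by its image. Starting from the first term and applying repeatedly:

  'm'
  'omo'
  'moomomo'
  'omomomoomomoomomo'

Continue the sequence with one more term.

Rewriting the 17 symbols of omomomoomomoomomo one by one yields mo omo mo omo mo omo mo mo omo mo omo mo mo omo mo omo mo; concatenated:

moomomoomomoomomomoomomoomomomoomomoomomo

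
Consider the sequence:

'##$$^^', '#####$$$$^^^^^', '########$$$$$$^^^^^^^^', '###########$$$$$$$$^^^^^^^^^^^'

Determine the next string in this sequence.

Term n consists of 3n-1 #'s, followed by 2n $'s, followed by 3n-1 ^'s (n = 1, 2, …).
At n = 5 the blocks have lengths 14, 10, 14.

##############$$$$$$$$$$^^^^^^^^^^^^^^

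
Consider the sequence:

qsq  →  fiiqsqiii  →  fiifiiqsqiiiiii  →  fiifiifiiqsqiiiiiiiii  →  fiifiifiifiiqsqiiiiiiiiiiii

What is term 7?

fiifiifiifiifiifiiqsqiiiiiiiiiiiiiiiiii

Every step adds fii to the front and iii to the end of the previous string.
From fiifiifiifiiqsqiiiiiiiiiiii, 2 further steps: fiifiifiifiiqsqiiiiiiiiiiii → fiifiifiifiifiiqsqiiiiiiiiiiiiiii → (answer).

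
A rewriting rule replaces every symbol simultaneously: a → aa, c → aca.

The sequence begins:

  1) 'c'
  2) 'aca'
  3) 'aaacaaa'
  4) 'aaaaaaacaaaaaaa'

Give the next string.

Replace each of the 15 characters of aaaaaaacaaaaaaa in place — aa aa aa aa aa aa aa aca aa aa aa aa aa aa aa — and concatenate.

aaaaaaaaaaaaaaacaaaaaaaaaaaaaaa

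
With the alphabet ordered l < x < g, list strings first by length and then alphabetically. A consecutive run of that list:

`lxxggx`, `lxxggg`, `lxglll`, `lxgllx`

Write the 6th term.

Advancing 2 positions from lxgllx through lxgllx → lxgllg reaches term 6.

lxglxl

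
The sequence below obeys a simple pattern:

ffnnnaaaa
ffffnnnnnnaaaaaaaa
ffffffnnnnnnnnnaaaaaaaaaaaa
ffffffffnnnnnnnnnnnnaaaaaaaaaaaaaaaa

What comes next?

ffffffffffnnnnnnnnnnnnnnnaaaaaaaaaaaaaaaaaaaa

Each string has the form f^{2n} n^{3n} a^{4n} (n = 1, 2, …).
Setting n = 5 gives 10, 15, 20 characters in each block.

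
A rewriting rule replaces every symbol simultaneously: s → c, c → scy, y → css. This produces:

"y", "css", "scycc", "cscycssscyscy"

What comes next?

Replace each of the 13 characters of cscycssscyscy in place — scy c scy css scy c c c scy css c scy css — and concatenate.

scycscycssscycccscycsscscycss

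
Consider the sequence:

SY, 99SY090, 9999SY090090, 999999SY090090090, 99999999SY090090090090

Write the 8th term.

Every step adds 99 to the front and 090 to the end of the previous string.
From 99999999SY090090090090, 3 further steps: 99999999SY090090090090 → 9999999999SY090090090090090 → 999999999999SY090090090090090090 → (answer).

99999999999999SY090090090090090090090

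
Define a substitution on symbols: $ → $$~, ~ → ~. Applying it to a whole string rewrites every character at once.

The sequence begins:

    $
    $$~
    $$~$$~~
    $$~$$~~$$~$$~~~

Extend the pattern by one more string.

φ($$~$$~~$$~$$~~~) expands symbol-by-symbol to $$~ $$~ ~ $$~ $$~ ~ ~ $$~ $$~ ~ $$~ $$~ ~ ~ ~; joining the 15 pieces gives the next term.

$$~$$~~$$~$$~~~$$~$$~~$$~$$~~~~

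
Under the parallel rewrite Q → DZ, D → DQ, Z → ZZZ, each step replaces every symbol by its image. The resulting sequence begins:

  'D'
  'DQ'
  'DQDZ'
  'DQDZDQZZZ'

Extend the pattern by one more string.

DQDZDQZZZDQDZZZZZZZZZZ

Apply φ to DQDZDQZZZ symbol by symbol: D→DQ, Q→DZ, D→DQ, Z→ZZZ, D→DQ, Q→DZ, Z→ZZZ, Z→ZZZ, Z→ZZZ; joined: DQ DZ DQ ZZZ DQ DZ ZZZ ZZZ ZZZ.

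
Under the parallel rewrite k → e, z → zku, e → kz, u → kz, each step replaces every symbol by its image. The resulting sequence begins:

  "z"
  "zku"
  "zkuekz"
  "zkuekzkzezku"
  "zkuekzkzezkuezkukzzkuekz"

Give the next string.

zkuekzkzezkuezkukzzkuekzkzzkuekzezkuzkuekzkzezku

Replace each of the 24 characters of zkuekzkzezkuezkukzzkuekz in place — zku e kz kz e zku e zku kz zku e kz kz zku e kz e zku zku e kz kz e zku — and concatenate.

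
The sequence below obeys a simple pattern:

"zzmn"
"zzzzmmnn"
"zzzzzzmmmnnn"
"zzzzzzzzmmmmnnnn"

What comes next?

zzzzzzzzzzmmmmmnnnnn

The n-th term is 2n z's then n m's then n n's (n = 1, 2, …).
At n = 5 the blocks have lengths 10, 5, 5.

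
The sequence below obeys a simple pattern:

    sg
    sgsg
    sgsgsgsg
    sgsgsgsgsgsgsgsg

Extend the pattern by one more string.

s(k+1) = s(k)·s(k) — each term doubles the last.
One more doubling of sgsgsgsgsgsgsgsg gives the answer.

sgsgsgsgsgsgsgsgsgsgsgsgsgsgsgsg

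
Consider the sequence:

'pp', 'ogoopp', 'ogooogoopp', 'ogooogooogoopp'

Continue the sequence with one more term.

Every step adds ogoo at the front: s(k+1) = ogoo·s(k).
So the next term is ogoo·ogooogooogoopp.

ogooogooogooogoopp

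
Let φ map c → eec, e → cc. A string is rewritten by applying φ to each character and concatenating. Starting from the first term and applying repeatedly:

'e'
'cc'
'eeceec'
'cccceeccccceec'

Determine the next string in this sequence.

eeceeceeceeccccceeceeceeceeceeccccceec

φ(cccceeccccceec) expands symbol-by-symbol to eec eec eec eec cc cc eec eec eec eec eec cc cc eec; joining the 14 pieces gives the next term.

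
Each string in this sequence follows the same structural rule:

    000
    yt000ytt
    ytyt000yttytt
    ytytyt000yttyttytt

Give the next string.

Every step adds yt to the front and ytt to the end of the previous string.
Applying this once more to ytytyt000yttyttytt:

ytytytyt000yttyttyttytt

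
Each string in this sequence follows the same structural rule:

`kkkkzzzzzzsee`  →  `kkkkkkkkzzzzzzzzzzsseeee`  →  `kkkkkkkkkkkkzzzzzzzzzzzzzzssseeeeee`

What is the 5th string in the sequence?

kkkkkkkkkkkkkkkkkkkkzzzzzzzzzzzzzzzzzzzzzzssssseeeeeeeeee

The n-th term is 4n k's then 4n+2 z's then n s's then 2n e's (n = 1, 2, …).
At n = 5 the blocks have lengths 20, 22, 5, 10.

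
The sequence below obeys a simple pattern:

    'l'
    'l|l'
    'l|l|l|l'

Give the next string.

Every step duplicates the string with '|' between the halves.
One more doubling of l|l|l|l gives the answer.

l|l|l|l|l|l|l|l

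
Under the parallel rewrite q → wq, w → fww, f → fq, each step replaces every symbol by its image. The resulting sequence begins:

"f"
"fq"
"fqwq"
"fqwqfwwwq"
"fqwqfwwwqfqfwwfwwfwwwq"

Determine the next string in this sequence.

Rewriting the 22 symbols of fqwqfwwwqfqfwwfwwfwwwq one by one yields fq wq fww wq fq fww fww fww wq fq wq fq fww fww fq fww fww fq fww fww fww wq; concatenated:

fqwqfwwwqfqfwwfwwfwwwqfqwqfqfwwfwwfqfwwfwwfqfwwfwwfwwwq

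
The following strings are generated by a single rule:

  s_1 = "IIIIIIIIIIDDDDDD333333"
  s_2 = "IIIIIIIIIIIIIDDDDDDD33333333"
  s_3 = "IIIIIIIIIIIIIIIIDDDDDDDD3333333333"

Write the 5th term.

IIIIIIIIIIIIIIIIIIIIIIDDDDDDDDDD33333333333333

Each string has the form I^{3n+1} D^{n+3} 3^{2n}, where the shown terms are n = 3, 4, 5.
At n = 7 the blocks have lengths 22, 10, 14.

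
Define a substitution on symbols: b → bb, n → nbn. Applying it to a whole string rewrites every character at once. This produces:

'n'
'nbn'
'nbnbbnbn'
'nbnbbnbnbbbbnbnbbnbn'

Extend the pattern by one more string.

nbnbbnbnbbbbnbnbbnbnbbbbbbbbnbnbbnbnbbbbnbnbbnbn

Replace each of the 20 characters of nbnbbnbnbbbbnbnbbnbn in place — nbn bb nbn bb bb nbn bb nbn bb bb bb bb nbn bb nbn bb bb nbn bb nbn — and concatenate.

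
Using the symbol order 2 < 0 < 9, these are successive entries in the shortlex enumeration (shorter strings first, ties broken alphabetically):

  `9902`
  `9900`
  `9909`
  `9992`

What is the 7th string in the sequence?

22222

Continuing the enumeration 3 steps past 9992: 9992 → 9990 → 9999 → (answer).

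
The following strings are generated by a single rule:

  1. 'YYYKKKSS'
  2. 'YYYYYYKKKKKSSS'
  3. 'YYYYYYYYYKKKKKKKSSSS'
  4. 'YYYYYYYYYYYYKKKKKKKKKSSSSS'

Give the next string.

The n-th term is 3n Y's then 2n+1 K's then n+1 S's (n = 1, 2, …).
At n = 5 the blocks have lengths 15, 11, 6.

YYYYYYYYYYYYYYYKKKKKKKKKKKSSSSSS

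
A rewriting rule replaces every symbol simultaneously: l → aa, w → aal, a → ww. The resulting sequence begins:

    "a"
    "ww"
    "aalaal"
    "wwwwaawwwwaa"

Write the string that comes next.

aalaalaalaalwwwwaalaalaalaalwwww

Rewriting each symbol of wwwwaawwwwaa: w→aal, w→aal, w→aal, w→aal, a→ww, a→ww, w→aal, w→aal, w→aal, w→aal, a→ww, a→ww, which concatenates to aal aal aal aal ww ww aal aal aal aal ww ww.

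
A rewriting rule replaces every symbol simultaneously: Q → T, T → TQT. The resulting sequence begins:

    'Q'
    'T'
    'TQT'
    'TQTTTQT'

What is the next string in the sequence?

Apply φ to TQTTTQT symbol by symbol: T→TQT, Q→T, T→TQT, T→TQT, T→TQT, Q→T, T→TQT; joined: TQT T TQT TQT TQT T TQT.

TQTTTQTTQTTQTTTQT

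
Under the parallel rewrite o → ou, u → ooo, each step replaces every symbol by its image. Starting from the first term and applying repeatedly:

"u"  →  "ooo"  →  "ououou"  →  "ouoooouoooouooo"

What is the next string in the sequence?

Replace each of the 15 characters of ouoooouoooouooo in place — ou ooo ou ou ou ou ooo ou ou ou ou ooo ou ou ou — and concatenate.

ouoooououououoooououououoooououou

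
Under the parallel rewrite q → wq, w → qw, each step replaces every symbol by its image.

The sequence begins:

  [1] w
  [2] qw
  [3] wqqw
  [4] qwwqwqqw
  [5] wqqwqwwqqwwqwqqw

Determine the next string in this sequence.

Replace each of the 16 characters of wqqwqwwqqwwqwqqw in place — qw wq wq qw wq qw qw wq wq qw qw wq qw wq wq qw — and concatenate.

qwwqwqqwwqqwqwwqwqqwqwwqqwwqwqqw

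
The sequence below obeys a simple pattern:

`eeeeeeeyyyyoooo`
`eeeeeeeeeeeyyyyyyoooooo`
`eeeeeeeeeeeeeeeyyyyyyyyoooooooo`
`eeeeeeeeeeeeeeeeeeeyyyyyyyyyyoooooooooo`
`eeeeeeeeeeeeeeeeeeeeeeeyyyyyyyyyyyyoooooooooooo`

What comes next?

eeeeeeeeeeeeeeeeeeeeeeeeeeeyyyyyyyyyyyyyyoooooooooooooo

Reading off run lengths: e runs 7, 11, 15, 19, 23; y runs 4, 6, 8, 10, 12; o runs 4, 6, 8, 10, 12 — each is linear in n, where the shown terms are n = 2, 3, 4, 5, 6.
For the next term, n = 7, so the run lengths are 27, 14, 14.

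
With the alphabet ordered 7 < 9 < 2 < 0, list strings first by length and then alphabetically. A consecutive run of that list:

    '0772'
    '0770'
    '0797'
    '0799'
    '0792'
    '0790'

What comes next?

0727

Find the rightmost character of 0790 below 0, bump it to the next letter, and reset everything to its right to 7.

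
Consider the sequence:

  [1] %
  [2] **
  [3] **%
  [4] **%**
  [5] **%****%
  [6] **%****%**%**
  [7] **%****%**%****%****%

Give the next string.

**%****%**%****%****%**%****%**%**

From term 3 onward, concatenate the last term with the second-to-last: **·% = **%, **%·** = **%**, …
So term 8 is **%****%**%****%****%·**%****%**%**.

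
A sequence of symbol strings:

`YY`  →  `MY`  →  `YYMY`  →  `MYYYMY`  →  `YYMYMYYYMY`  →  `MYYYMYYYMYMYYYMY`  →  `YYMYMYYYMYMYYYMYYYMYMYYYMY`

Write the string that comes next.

This is a Fibonacci-style word recurrence s(k) = s(k−2)·s(k−1): e.g. YY·MY = YYMY.
Continuing: MYYYMYYYMYMYYYMY · YYMYMYYYMYMYYYMYYYMYMYYYMY gives term 8.

MYYYMYYYMYMYYYMYYYMYMYYYMYMYYYMYYYMYMYYYMY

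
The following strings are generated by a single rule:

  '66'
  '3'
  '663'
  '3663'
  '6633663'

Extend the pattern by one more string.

36636633663

Each term (from the third on) is the two preceding terms concatenated in order: term 3 = 66·3 = 663.
Continuing: 3663 · 6633663 gives term 6.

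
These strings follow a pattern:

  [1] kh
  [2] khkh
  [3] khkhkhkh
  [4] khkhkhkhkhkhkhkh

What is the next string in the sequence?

Every step duplicates the string.
So the next term is two copies of khkhkhkhkhkhkhkh.

khkhkhkhkhkhkhkhkhkhkhkhkhkhkhkh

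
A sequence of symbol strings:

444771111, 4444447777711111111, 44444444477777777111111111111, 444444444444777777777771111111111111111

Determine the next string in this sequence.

4444444444444447777777777777711111111111111111111

Reading off run lengths: 4 runs 3, 6, 9, 12; 7 runs 2, 5, 8, 11; 1 runs 4, 8, 12, 16 — each is linear in n (n = 1, 2, …).
Setting n = 5 gives 15, 14, 20 characters in each block.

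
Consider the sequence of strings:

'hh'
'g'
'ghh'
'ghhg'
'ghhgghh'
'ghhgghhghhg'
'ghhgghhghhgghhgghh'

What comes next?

Each term (from the third on) is the previous term followed by the one before it: term 3 = g·hh = ghh.
So term 8 is ghhgghhghhgghhgghh·ghhgghhghhg.

ghhgghhghhgghhgghhghhgghhghhg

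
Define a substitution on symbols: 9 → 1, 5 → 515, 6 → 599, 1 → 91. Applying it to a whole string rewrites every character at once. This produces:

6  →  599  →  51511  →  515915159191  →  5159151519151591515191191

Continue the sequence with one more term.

51591515191515915159119151591515191515915159119191191

φ(5159151519151591515191191) expands symbol-by-symbol to 515 91 515 1 91 515 91 515 91 1 91 515 91 515 1 91 515 91 515 91 1 91 91 1 91; joining the 25 pieces gives the next term.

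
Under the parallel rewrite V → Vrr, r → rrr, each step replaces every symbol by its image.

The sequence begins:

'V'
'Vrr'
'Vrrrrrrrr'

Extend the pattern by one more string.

Vrrrrrrrrrrrrrrrrrrrrrrrrrr

Apply φ to Vrrrrrrrr symbol by symbol: V→Vrr, r→rrr, r→rrr, r→rrr, r→rrr, r→rrr, r→rrr, r→rrr, r→rrr; joined: Vrr rrr rrr rrr rrr rrr rrr rrr rrr.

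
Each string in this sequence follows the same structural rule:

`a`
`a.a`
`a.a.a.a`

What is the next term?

Every step duplicates the string with '.' between the halves.
One more doubling of a.a.a.a gives the answer.

a.a.a.a.a.a.a.a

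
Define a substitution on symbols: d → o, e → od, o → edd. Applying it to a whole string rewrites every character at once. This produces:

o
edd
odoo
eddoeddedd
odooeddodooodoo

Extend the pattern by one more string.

eddoeddeddodooeddoeddeddeddoeddedd

Applying the rule to each of the 15 symbols of odooeddodooodoo gives the pieces edd o edd edd od o o edd o edd edd edd o edd edd, which concatenate to the answer.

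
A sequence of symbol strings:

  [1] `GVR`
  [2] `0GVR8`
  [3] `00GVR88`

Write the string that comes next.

Each term wraps the previous one in 0 on the left and 8 on the right.
Applying this once more to 00GVR88:

000GVR888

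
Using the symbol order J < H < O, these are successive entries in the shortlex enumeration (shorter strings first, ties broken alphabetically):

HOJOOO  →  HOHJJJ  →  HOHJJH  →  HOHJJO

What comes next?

The successor of HOHJJO increments the rightmost position that isn't already O and resets every position after it to J.

HOHJHJ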